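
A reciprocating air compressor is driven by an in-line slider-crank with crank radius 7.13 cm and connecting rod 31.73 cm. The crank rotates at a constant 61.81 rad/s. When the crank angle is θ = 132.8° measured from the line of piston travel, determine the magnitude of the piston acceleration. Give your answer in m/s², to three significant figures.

ω = 61.81 rad/s
x(θ) = r cosθ + √(L² − r² sin²θ); with ω constant, a = ω²·d²x/dθ².
d²x/dθ² = −r cosθ − r²(cos2θ)/√u − r⁴ sin²2θ/(4u^{3/2}),  u = L² − r² sin²θ = 0.0979424 m².
Substituting r = 0.0713 m, L = 0.3173 m, θ = 132.8°: d²x/dθ² = +0.049481 m.
a = ω²·d²x/dθ² = (61.81)²·(+0.049481) = +189.04 m/s²;  |a| = 189.04 m/s².

189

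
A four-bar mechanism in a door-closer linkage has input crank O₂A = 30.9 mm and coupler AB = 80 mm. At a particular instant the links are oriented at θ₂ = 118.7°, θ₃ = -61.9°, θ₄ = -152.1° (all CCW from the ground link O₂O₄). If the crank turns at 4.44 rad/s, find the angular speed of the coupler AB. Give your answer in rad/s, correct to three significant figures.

ω₂ = 4.44 rad/s
Differentiating the loop-closure r₂e^{iθ₂}+r₃e^{iθ₃}=r₁+r₄e^{iθ₄} gives r₂ω₂e^{iθ₂}+r₃ω₃e^{iθ₃}=r₄ω₄e^{iθ₄}.
Eliminating the other unknown: ω₃ = r₂ω₂ sin(θ₄−θ₂) / [r₃ sin(θ₃−θ₄)].
Numerator sine = +0.99990; denominator sine = +0.99999.
Result = 0.0309·4.44·(+0.99990) / (0.08·(+0.99999)) = +1.7148 rad/s; magnitude 1.7148 rad/s.

1.71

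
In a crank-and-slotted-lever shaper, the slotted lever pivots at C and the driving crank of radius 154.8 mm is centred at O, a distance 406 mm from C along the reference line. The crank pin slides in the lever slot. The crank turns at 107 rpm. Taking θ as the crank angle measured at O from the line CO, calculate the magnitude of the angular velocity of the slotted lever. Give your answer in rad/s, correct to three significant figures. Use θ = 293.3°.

2.29

ω = 11.21 rad/s (from 107 rpm).
Crank pin A relative to C: A = (d + r cosθ, r sinθ); lever angle φ = atan2(r sinθ, d + r cosθ).
Differentiating tanφ: φ̇ = rω(d cosθ + r)/(d² + r² + 2dr cosθ).
d² + r² + 2dr cosθ = |CA|² = 0.238518 m²;  d cosθ + r = +0.31539 m.
|ω_lever| = |0.1548·11.21·+0.31539| / 0.238518 = 2.2936 rad/s.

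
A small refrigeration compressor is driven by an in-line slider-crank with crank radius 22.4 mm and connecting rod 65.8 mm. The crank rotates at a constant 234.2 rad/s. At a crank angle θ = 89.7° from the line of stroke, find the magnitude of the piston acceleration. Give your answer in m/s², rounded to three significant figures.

ω = 234.2 rad/s
x(θ) = r cosθ + √(L² − r² sin²θ); with ω constant, a = ω²·d²x/dθ².
d²x/dθ² = −r cosθ − r²(cos2θ)/√u − r⁴ sin²2θ/(4u^{3/2}),  u = L² − r² sin²θ = 0.00382789 m².
Substituting r = 0.0224 m, L = 0.0658 m, θ = 89.7°: d²x/dθ² = +0.0079922 m.
a = ω²·d²x/dθ² = (234.2)²·(+0.0079922) = +438.37 m/s²;  |a| = 438.37 m/s².

438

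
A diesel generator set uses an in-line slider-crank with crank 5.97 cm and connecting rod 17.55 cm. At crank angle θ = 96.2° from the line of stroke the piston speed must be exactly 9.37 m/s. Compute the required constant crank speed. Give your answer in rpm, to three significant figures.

1570

For an in-line slider-crank, |v_piston| = rω|sinθ|·[1 + r cosθ/√(L² − r² sin²θ)].
With r = 0.0597 m, L = 0.1755 m, θ = 96.2°: the bracketed kinematic factor |dx/dθ| = 0.057034 m.
ω = v/|dx/dθ| = 9.37/0.057034 = 164.29 rad/s.
N = 60ω/(2π) = 1568.8 rpm.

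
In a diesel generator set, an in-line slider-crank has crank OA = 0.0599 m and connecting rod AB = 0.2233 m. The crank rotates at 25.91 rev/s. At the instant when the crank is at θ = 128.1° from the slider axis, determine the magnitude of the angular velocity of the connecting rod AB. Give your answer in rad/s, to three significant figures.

ω = 162.8 rad/s (converted from 25.91 rev/s).
The rod makes angle φ with the slider axis where L sinφ = r sinθ; differentiating, L cosφ·φ̇ = r ω cosθ.
L cosφ = √(L² − r² sin²θ) = 0.21827 m.
|ω_rod| = r ω |cosθ| / √(L² − r² sin²θ) = 0.0599·162.8·0.61704/0.21827 = 27.567 rad/s.

27.6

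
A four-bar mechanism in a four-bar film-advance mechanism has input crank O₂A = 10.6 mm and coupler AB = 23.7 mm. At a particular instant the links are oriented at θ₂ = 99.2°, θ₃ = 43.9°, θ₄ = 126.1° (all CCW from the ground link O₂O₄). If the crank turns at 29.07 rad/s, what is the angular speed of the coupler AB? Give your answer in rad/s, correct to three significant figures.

5.94

ω₂ = 29.07 rad/s
Differentiating the loop-closure r₂e^{iθ₂}+r₃e^{iθ₃}=r₁+r₄e^{iθ₄} gives r₂ω₂e^{iθ₂}+r₃ω₃e^{iθ₃}=r₄ω₄e^{iθ₄}.
Eliminating the other unknown: ω₃ = r₂ω₂ sin(θ₄−θ₂) / [r₃ sin(θ₃−θ₄)].
Numerator sine = +0.45243; denominator sine = -0.99075.
Result = 0.0106·29.07·(+0.45243) / (0.0237·(-0.99075)) = -5.9374 rad/s; magnitude 5.9374 rad/s.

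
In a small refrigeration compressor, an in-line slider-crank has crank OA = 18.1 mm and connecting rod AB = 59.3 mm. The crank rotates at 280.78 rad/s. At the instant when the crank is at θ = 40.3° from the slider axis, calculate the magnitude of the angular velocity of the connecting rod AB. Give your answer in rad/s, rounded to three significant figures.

ω = 280.8 rad/s
The rod makes angle φ with the slider axis where L sinφ = r sinθ; differentiating, L cosφ·φ̇ = r ω cosθ.
L cosφ = √(L² − r² sin²θ) = 0.058133 m.
|ω_rod| = r ω |cosθ| / √(L² − r² sin²θ) = 0.0181·280.8·0.76267/0.058133 = 66.674 rad/s.

66.7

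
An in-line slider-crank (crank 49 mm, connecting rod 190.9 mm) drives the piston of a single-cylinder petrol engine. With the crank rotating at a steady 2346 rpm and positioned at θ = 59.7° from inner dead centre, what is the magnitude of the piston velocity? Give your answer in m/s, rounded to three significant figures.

ω = 2π·2346/60 = 245.7 rad/s
For an in-line slider-crank, x = r cosθ + √(L² − r² sin²θ), so v = −rω sinθ·[1 + r cosθ/√(L² − r² sin²θ)].
With r = 0.049 m, L = 0.1909 m, θ = 59.7°: √(L² − r² sin²θ) = 0.18615 m.
v = −0.049·245.7·0.86340·[1 + 0.049·0.50453/0.18615] = -11.774 m/s.
|v| = 11.774 m/s.

11.8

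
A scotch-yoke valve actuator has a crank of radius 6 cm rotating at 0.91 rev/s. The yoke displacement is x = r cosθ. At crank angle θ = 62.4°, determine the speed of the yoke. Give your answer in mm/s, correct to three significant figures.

304

ω = 5.718 rad/s (from 0.91 rev/s).
x = r cosθ ⇒ ẋ = −rω sinθ.
|v| = rω|sinθ| = 0.06·5.718·|sin 62.4°| = 0.30402 m/s = 304.02 mm/s.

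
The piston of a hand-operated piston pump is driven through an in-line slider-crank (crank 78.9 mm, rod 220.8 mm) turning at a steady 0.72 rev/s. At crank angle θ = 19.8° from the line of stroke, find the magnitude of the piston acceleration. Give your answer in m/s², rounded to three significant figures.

ω = 2π·0.72 = 4.524 rad/s
x(θ) = r cosθ + √(L² − r² sin²θ); with ω constant, a = ω²·d²x/dθ².
d²x/dθ² = −r cosθ − r²(cos2θ)/√u − r⁴ sin²2θ/(4u^{3/2}),  u = L² − r² sin²θ = 0.0480383 m².
Substituting r = 0.0789 m, L = 0.2208 m, θ = 19.8°: d²x/dθ² = -0.096494 m.
a = ω²·d²x/dθ² = (4.524)²·(-0.096494) = -1.9748 m/s²;  |a| = 1.9748 m/s².

1.97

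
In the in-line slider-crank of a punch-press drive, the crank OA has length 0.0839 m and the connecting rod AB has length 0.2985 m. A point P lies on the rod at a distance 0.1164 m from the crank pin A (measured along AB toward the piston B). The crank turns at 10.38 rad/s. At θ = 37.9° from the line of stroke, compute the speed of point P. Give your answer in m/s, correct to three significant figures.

0.717

ω = 10.38 rad/s.  Crank-pin speed |V_A| = rω = 0.87088 m/s, perpendicular to OA.
Rod angle: sinφ = −(r/L) sinθ ⇒ φ = -9.942°; ω_rod = −rω cosθ/√(L²−r²sin²θ) = -2.3373 rad/s.
V_P = V_A + ω_rod × AP, with AP = 0.1164 m along the rod.
Components: V_Px = −rω sinθ − a·ω_rod·sinφ = -0.58194 m/s;  V_Py = rω cosθ + a·ω_rod·cosφ = +0.41923 m/s.
|V_P| = √(V_Px² + V_Py²) = 0.71722 m/s.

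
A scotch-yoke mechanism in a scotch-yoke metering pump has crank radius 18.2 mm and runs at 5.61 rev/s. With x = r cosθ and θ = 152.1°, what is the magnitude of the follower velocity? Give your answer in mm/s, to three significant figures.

300

ω = 35.25 rad/s (from 5.61 rev/s).
x = r cosθ ⇒ ẋ = −rω sinθ.
|v| = rω|sinθ| = 0.0182·35.25·|sin 152.1°| = 0.30019 m/s = 300.19 mm/s.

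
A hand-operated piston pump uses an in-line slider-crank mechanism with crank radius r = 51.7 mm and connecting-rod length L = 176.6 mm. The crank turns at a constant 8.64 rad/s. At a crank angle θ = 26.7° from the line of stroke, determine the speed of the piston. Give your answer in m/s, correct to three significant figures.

0.254

ω = 8.64 rad/s
For an in-line slider-crank, x = r cosθ + √(L² − r² sin²θ), so v = −rω sinθ·[1 + r cosθ/√(L² − r² sin²θ)].
With r = 0.0517 m, L = 0.1766 m, θ = 26.7°: √(L² − r² sin²θ) = 0.17507 m.
v = −0.0517·8.64·0.44932·[1 + 0.0517·0.89337/0.17507] = -0.25366 m/s.
|v| = 0.25366 m/s.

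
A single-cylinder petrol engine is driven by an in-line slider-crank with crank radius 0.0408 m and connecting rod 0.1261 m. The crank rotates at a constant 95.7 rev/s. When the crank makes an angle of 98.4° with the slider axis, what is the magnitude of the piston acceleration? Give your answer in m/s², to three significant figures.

ω = 2π·95.7 = 601.3 rad/s
x(θ) = r cosθ + √(L² − r² sin²θ); with ω constant, a = ω²·d²x/dθ².
d²x/dθ² = −r cosθ − r²(cos2θ)/√u − r⁴ sin²2θ/(4u^{3/2}),  u = L² − r² sin²θ = 0.0142721 m².
Substituting r = 0.0408 m, L = 0.1261 m, θ = 98.4°: d²x/dθ² = +0.019266 m.
a = ω²·d²x/dθ² = (601.3)²·(+0.019266) = +6965.7 m/s²;  |a| = 6965.7 m/s².

6970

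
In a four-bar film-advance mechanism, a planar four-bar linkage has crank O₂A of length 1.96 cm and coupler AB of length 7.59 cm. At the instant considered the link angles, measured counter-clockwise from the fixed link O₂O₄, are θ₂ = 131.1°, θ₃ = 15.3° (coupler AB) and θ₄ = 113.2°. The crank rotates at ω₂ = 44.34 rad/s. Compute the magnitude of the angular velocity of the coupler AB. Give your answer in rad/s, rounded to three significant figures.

ω₂ = 44.34 rad/s
Differentiating the loop-closure r₂e^{iθ₂}+r₃e^{iθ₃}=r₁+r₄e^{iθ₄} gives r₂ω₂e^{iθ₂}+r₃ω₃e^{iθ₃}=r₄ω₄e^{iθ₄}.
Eliminating the other unknown: ω₃ = r₂ω₂ sin(θ₄−θ₂) / [r₃ sin(θ₃−θ₄)].
Numerator sine = -0.30736; denominator sine = -0.99051.
Result = 0.0196·44.34·(-0.30736) / (0.0759·(-0.99051)) = +3.553 rad/s; magnitude 3.553 rad/s.

3.55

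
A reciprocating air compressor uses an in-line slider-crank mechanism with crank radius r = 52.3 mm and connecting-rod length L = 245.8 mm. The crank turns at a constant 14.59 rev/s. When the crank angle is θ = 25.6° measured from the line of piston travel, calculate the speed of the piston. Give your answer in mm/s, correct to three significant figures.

2470

ω = 2π·14.6 = 91.67 rad/s
For an in-line slider-crank, x = r cosθ + √(L² − r² sin²θ), so v = −rω sinθ·[1 + r cosθ/√(L² − r² sin²θ)].
With r = 0.0523 m, L = 0.2458 m, θ = 25.6°: √(L² − r² sin²θ) = 0.24476 m.
v = −0.0523·91.67·0.43209·[1 + 0.0523·0.90183/0.24476] = -2.4708 m/s.
|v| = 2.4708 m/s = 2470.8 mm/s.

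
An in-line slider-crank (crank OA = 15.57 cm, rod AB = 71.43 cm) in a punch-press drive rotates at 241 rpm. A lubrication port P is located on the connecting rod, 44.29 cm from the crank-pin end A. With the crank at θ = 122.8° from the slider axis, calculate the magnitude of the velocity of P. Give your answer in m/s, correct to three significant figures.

3.16

ω = 25.24 rad/s.  Crank-pin speed |V_A| = rω = 3.9295 m/s, perpendicular to OA.
Rod angle: sinφ = −(r/L) sinθ ⇒ φ = -10.558°; ω_rod = −rω cosθ/√(L²−r²sin²θ) = +3.0313 rad/s.
V_P = V_A + ω_rod × AP, with AP = 0.4429 m along the rod.
Components: V_Px = −rω sinθ − a·ω_rod·sinφ = -3.057 m/s;  V_Py = rω cosθ + a·ω_rod·cosφ = -0.80878 m/s.
|V_P| = √(V_Px² + V_Py²) = 3.1622 m/s.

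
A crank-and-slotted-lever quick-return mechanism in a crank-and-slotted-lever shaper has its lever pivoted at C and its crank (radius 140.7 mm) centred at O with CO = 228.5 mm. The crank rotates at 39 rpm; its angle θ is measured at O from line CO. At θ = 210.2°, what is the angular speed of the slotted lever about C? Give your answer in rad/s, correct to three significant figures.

ω = 4.084 rad/s (from 39 rpm).
Crank pin A relative to C: A = (d + r cosθ, r sinθ); lever angle φ = atan2(r sinθ, d + r cosθ).
Differentiating tanφ: φ̇ = rω(d cosθ + r)/(d² + r² + 2dr cosθ).
d² + r² + 2dr cosθ = |CA|² = 0.016436 m²;  d cosθ + r = -0.056787 m.
|ω_lever| = |0.1407·4.084·-0.056787| / 0.016436 = 1.9854 rad/s.

1.99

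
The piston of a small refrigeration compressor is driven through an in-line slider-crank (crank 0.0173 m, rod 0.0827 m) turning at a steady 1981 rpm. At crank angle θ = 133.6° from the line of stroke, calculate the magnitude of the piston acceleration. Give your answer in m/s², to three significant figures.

519

ω = 2π·1981/60 = 207.4 rad/s
x(θ) = r cosθ + √(L² − r² sin²θ); with ω constant, a = ω²·d²x/dθ².
d²x/dθ² = −r cosθ − r²(cos2θ)/√u − r⁴ sin²2θ/(4u^{3/2}),  u = L² − r² sin²θ = 0.00668233 m².
Substituting r = 0.0173 m, L = 0.0827 m, θ = 133.6°: d²x/dθ² = +0.012068 m.
a = ω²·d²x/dθ² = (207.4)²·(+0.012068) = +519.37 m/s²;  |a| = 519.37 m/s².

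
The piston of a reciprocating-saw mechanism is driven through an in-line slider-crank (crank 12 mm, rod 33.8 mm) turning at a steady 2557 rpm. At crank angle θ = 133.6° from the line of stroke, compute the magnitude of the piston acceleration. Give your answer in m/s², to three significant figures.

598

ω = 2π·2557/60 = 267.8 rad/s
x(θ) = r cosθ + √(L² − r² sin²θ); with ω constant, a = ω²·d²x/dθ².
d²x/dθ² = −r cosθ − r²(cos2θ)/√u − r⁴ sin²2θ/(4u^{3/2}),  u = L² − r² sin²θ = 0.00106692 m².
Substituting r = 0.012 m, L = 0.0338 m, θ = 133.6°: d²x/dθ² = +0.0083424 m.
a = ω²·d²x/dθ² = (267.8)²·(+0.0083424) = +598.15 m/s²;  |a| = 598.15 m/s².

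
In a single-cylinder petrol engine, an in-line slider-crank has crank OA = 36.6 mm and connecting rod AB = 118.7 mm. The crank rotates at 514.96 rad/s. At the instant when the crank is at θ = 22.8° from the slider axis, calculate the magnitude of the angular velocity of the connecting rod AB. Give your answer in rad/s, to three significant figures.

147

ω = 515 rad/s
The rod makes angle φ with the slider axis where L sinφ = r sinθ; differentiating, L cosφ·φ̇ = r ω cosθ.
L cosφ = √(L² − r² sin²θ) = 0.11785 m.
|ω_rod| = r ω |cosθ| / √(L² − r² sin²θ) = 0.0366·515·0.92186/0.11785 = 147.43 rad/s.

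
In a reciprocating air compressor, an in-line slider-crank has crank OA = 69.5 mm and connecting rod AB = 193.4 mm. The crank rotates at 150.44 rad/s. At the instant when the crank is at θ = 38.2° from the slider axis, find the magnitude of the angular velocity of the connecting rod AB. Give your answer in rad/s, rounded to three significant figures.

43.6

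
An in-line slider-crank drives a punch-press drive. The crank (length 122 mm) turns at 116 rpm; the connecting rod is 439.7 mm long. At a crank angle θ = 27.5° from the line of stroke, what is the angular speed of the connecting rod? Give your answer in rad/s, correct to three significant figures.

ω = 12.15 rad/s (converted from 116 rpm).
The rod makes angle φ with the slider axis where L sinφ = r sinθ; differentiating, L cosφ·φ̇ = r ω cosθ.
L cosφ = √(L² − r² sin²θ) = 0.43608 m.
|ω_rod| = r ω |cosθ| / √(L² − r² sin²θ) = 0.122·12.15·0.88701/0.43608 = 3.0145 rad/s.

3.01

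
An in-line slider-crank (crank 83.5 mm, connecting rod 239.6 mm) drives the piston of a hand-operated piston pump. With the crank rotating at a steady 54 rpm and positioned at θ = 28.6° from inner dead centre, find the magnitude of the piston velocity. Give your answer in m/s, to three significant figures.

ω = 2π·54/60 = 5.655 rad/s
For an in-line slider-crank, x = r cosθ + √(L² − r² sin²θ), so v = −rω sinθ·[1 + r cosθ/√(L² − r² sin²θ)].
With r = 0.0835 m, L = 0.2396 m, θ = 28.6°: √(L² − r² sin²θ) = 0.23624 m.
v = −0.0835·5.655·0.47869·[1 + 0.0835·0.87798/0.23624] = -0.29617 m/s.
|v| = 0.29617 m/s.

0.296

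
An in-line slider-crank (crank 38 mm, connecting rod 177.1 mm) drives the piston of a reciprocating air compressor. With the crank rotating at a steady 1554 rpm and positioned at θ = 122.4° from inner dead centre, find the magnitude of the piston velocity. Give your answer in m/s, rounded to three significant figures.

ω = 2π·1554/60 = 162.7 rad/s
For an in-line slider-crank, x = r cosθ + √(L² − r² sin²θ), so v = −rω sinθ·[1 + r cosθ/√(L² − r² sin²θ)].
With r = 0.038 m, L = 0.1771 m, θ = 122.4°: √(L² − r² sin²θ) = 0.17417 m.
v = −0.038·162.7·0.84433·[1 + 0.038·-0.53583/0.17417] = -4.6109 m/s.
|v| = 4.6109 m/s.

4.61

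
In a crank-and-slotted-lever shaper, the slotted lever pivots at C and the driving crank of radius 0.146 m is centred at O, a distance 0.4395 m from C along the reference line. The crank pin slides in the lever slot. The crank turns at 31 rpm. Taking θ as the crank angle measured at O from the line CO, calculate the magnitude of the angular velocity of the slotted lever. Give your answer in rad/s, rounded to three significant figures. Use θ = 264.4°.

ω = 3.246 rad/s (from 31 rpm).
Crank pin A relative to C: A = (d + r cosθ, r sinθ); lever angle φ = atan2(r sinθ, d + r cosθ).
Differentiating tanφ: φ̇ = rω(d cosθ + r)/(d² + r² + 2dr cosθ).
d² + r² + 2dr cosθ = |CA|² = 0.201953 m²;  d cosθ + r = +0.10311 m.
|ω_lever| = |0.146·3.246·+0.10311| / 0.201953 = 0.24199 rad/s.

0.242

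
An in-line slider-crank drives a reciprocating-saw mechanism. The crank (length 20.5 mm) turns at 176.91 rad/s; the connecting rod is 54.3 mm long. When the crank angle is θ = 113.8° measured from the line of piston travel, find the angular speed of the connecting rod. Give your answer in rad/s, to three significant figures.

28.7

ω = 176.9 rad/s
The rod makes angle φ with the slider axis where L sinφ = r sinθ; differentiating, L cosφ·φ̇ = r ω cosθ.
L cosφ = √(L² − r² sin²θ) = 0.050958 m.
|ω_rod| = r ω |cosθ| / √(L² − r² sin²θ) = 0.0205·176.9·0.40355/0.050958 = 28.72 rad/s.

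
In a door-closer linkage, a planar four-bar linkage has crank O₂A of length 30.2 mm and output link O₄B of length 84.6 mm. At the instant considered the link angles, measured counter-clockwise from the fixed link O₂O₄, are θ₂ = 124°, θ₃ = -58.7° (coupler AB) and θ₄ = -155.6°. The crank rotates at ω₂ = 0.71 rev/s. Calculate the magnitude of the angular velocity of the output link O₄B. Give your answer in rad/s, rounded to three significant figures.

0.0756

ω₂ = 4.461 rad/s (from 0.71 rev/s).
Differentiating the loop-closure r₂e^{iθ₂}+r₃e^{iθ₃}=r₁+r₄e^{iθ₄} gives r₂ω₂e^{iθ₂}+r₃ω₃e^{iθ₃}=r₄ω₄e^{iθ₄}.
Eliminating the other unknown: ω₄ = r₂ω₂ sin(θ₂−θ₃) / [r₄ sin(θ₄−θ₃)].
Numerator sine = -0.04711; denominator sine = -0.99276.
Result = 0.0302·4.461·(-0.04711) / (0.0846·(-0.99276)) = +0.075564 rad/s; magnitude 0.075564 rad/s.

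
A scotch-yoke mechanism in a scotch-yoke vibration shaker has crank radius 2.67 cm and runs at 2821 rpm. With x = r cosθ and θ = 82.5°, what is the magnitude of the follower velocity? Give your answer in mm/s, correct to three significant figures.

7820

ω = 295.4 rad/s (from 2821 rpm).
x = r cosθ ⇒ ẋ = −rω sinθ.
|v| = rω|sinθ| = 0.0267·295.4·|sin 82.5°| = 7.8201 m/s = 7820.1 mm/s.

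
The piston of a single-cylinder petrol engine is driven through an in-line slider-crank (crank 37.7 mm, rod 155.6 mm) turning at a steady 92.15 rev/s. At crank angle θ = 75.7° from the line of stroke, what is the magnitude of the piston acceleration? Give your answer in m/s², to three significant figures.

367

ω = 2π·92.2 = 579 rad/s
x(θ) = r cosθ + √(L² − r² sin²θ); with ω constant, a = ω²·d²x/dθ².
d²x/dθ² = −r cosθ − r²(cos2θ)/√u − r⁴ sin²2θ/(4u^{3/2}),  u = L² − r² sin²θ = 0.0228768 m².
Substituting r = 0.0377 m, L = 0.1556 m, θ = 75.7°: d²x/dθ² = -0.001095 m.
a = ω²·d²x/dθ² = (579)²·(-0.001095) = -367.08 m/s²;  |a| = 367.08 m/s².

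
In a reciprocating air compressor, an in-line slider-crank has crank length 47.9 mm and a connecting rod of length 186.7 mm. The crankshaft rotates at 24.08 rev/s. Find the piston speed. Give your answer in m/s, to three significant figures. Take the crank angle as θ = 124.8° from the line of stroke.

5.06

ω = 2π·24.1 = 151.3 rad/s
For an in-line slider-crank, x = r cosθ + √(L² − r² sin²θ), so v = −rω sinθ·[1 + r cosθ/√(L² − r² sin²θ)].
With r = 0.0479 m, L = 0.1867 m, θ = 124.8°: √(L² − r² sin²θ) = 0.18251 m.
v = −0.0479·151.3·0.82115·[1 + 0.0479·-0.57071/0.18251] = -5.0597 m/s.
|v| = 5.0597 m/s.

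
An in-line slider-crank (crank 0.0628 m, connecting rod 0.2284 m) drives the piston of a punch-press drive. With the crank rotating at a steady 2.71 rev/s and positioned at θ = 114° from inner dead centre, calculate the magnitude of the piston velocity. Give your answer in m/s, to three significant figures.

ω = 2π·2.71 = 17.03 rad/s
For an in-line slider-crank, x = r cosθ + √(L² − r² sin²θ), so v = −rω sinθ·[1 + r cosθ/√(L² − r² sin²θ)].
With r = 0.0628 m, L = 0.2284 m, θ = 114°: √(L² − r² sin²θ) = 0.22108 m.
v = −0.0628·17.03·0.91355·[1 + 0.0628·-0.40674/0.22108] = -0.86401 m/s.
|v| = 0.86401 m/s.

0.864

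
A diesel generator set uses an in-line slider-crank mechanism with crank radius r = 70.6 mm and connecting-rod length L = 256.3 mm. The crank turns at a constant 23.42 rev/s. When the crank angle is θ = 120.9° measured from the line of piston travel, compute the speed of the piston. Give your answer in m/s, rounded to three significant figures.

ω = 2π·23.4 = 147.2 rad/s
For an in-line slider-crank, x = r cosθ + √(L² − r² sin²θ), so v = −rω sinθ·[1 + r cosθ/√(L² − r² sin²θ)].
With r = 0.0706 m, L = 0.2563 m, θ = 120.9°: √(L² − r² sin²θ) = 0.24904 m.
v = −0.0706·147.2·0.85806·[1 + 0.0706·-0.51354/0.24904] = -7.6166 m/s.
|v| = 7.6166 m/s.

7.62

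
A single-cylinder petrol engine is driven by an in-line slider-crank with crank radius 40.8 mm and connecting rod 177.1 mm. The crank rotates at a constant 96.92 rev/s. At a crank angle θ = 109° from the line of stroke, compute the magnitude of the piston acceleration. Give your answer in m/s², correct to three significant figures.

7720

ω = 2π·96.9 = 609 rad/s
x(θ) = r cosθ + √(L² − r² sin²θ); with ω constant, a = ω²·d²x/dθ².
d²x/dθ² = −r cosθ − r²(cos2θ)/√u − r⁴ sin²2θ/(4u^{3/2}),  u = L² − r² sin²θ = 0.0298762 m².
Substituting r = 0.0408 m, L = 0.1771 m, θ = 109°: d²x/dθ² = +0.020821 m.
a = ω²·d²x/dθ² = (609)²·(+0.020821) = +7721.4 m/s²;  |a| = 7721.4 m/s².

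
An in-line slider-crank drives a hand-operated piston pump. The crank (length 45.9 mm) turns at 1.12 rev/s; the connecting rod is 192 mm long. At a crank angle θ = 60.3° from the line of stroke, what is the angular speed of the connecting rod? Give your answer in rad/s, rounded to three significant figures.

0.852

ω = 7.037 rad/s (converted from 1.12 rev/s).
The rod makes angle φ with the slider axis where L sinφ = r sinθ; differentiating, L cosφ·φ̇ = r ω cosθ.
L cosφ = √(L² − r² sin²θ) = 0.18781 m.
|ω_rod| = r ω |cosθ| / √(L² − r² sin²θ) = 0.0459·7.037·0.49546/0.18781 = 0.8521 rad/s.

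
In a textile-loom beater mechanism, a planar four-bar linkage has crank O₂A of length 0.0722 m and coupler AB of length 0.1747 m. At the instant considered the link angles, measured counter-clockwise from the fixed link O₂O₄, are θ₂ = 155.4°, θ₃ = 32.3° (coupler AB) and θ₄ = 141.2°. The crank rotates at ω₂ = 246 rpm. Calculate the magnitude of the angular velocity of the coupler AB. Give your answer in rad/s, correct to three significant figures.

2.76

ω₂ = 25.76 rad/s (from 246 rpm).
Differentiating the loop-closure r₂e^{iθ₂}+r₃e^{iθ₃}=r₁+r₄e^{iθ₄} gives r₂ω₂e^{iθ₂}+r₃ω₃e^{iθ₃}=r₄ω₄e^{iθ₄}.
Eliminating the other unknown: ω₃ = r₂ω₂ sin(θ₄−θ₂) / [r₃ sin(θ₃−θ₄)].
Numerator sine = -0.24531; denominator sine = -0.94609.
Result = 0.0722·25.76·(-0.24531) / (0.1747·(-0.94609)) = +2.7605 rad/s; magnitude 2.7605 rad/s.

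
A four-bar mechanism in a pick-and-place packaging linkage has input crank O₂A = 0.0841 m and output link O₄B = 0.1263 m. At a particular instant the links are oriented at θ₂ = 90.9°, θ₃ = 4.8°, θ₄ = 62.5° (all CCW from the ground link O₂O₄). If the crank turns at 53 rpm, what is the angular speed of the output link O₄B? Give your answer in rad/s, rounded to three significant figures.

ω₂ = 5.55 rad/s (from 53 rpm).
Differentiating the loop-closure r₂e^{iθ₂}+r₃e^{iθ₃}=r₁+r₄e^{iθ₄} gives r₂ω₂e^{iθ₂}+r₃ω₃e^{iθ₃}=r₄ω₄e^{iθ₄}.
Eliminating the other unknown: ω₄ = r₂ω₂ sin(θ₂−θ₃) / [r₄ sin(θ₄−θ₃)].
Numerator sine = +0.99768; denominator sine = +0.84526.
Result = 0.0841·5.55·(+0.99768) / (0.1263·(+0.84526)) = +4.3621 rad/s; magnitude 4.3621 rad/s.

4.36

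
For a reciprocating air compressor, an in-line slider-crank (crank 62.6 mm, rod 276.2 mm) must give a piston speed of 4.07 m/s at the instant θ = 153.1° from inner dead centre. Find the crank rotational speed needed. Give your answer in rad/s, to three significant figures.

180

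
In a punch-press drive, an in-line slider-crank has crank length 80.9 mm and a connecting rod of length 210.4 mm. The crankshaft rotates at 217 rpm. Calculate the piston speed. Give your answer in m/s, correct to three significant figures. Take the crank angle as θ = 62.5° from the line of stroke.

1.94

ω = 2π·217/60 = 22.72 rad/s
For an in-line slider-crank, x = r cosθ + √(L² − r² sin²θ), so v = −rω sinθ·[1 + r cosθ/√(L² − r² sin²θ)].
With r = 0.0809 m, L = 0.2104 m, θ = 62.5°: √(L² − r² sin²θ) = 0.19778 m.
v = −0.0809·22.72·0.88701·[1 + 0.0809·0.46175/0.19778] = -1.9387 m/s.
|v| = 1.9387 m/s.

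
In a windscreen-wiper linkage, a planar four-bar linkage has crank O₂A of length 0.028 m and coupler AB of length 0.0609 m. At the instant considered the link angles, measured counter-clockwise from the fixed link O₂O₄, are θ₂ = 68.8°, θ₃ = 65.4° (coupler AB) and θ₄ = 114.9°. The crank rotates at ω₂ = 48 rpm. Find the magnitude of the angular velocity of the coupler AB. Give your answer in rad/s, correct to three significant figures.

2.19

ω₂ = 5.027 rad/s (from 48 rpm).
Differentiating the loop-closure r₂e^{iθ₂}+r₃e^{iθ₃}=r₁+r₄e^{iθ₄} gives r₂ω₂e^{iθ₂}+r₃ω₃e^{iθ₃}=r₄ω₄e^{iθ₄}.
Eliminating the other unknown: ω₃ = r₂ω₂ sin(θ₄−θ₂) / [r₃ sin(θ₃−θ₄)].
Numerator sine = +0.72055; denominator sine = -0.76041.
Result = 0.028·5.027·(+0.72055) / (0.0609·(-0.76041)) = -2.1899 rad/s; magnitude 2.1899 rad/s.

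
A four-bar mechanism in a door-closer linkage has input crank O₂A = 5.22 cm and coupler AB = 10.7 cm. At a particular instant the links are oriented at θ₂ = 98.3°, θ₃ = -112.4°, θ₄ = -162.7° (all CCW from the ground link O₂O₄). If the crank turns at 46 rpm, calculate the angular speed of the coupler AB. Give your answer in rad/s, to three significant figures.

3.02

ω₂ = 4.817 rad/s (from 46 rpm).
Differentiating the loop-closure r₂e^{iθ₂}+r₃e^{iθ₃}=r₁+r₄e^{iθ₄} gives r₂ω₂e^{iθ₂}+r₃ω₃e^{iθ₃}=r₄ω₄e^{iθ₄}.
Eliminating the other unknown: ω₃ = r₂ω₂ sin(θ₄−θ₂) / [r₃ sin(θ₃−θ₄)].
Numerator sine = +0.98769; denominator sine = +0.76940.
Result = 0.0522·4.817·(+0.98769) / (0.107·(+0.76940)) = +3.0168 rad/s; magnitude 3.0168 rad/s.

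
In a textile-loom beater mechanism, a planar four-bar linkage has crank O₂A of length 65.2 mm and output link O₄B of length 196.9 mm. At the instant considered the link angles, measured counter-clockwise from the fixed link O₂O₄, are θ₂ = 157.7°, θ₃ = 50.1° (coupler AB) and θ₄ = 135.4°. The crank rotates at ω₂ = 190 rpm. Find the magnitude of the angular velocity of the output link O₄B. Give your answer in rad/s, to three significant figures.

6.30

ω₂ = 19.9 rad/s (from 190 rpm).
Differentiating the loop-closure r₂e^{iθ₂}+r₃e^{iθ₃}=r₁+r₄e^{iθ₄} gives r₂ω₂e^{iθ₂}+r₃ω₃e^{iθ₃}=r₄ω₄e^{iθ₄}.
Eliminating the other unknown: ω₄ = r₂ω₂ sin(θ₂−θ₃) / [r₄ sin(θ₄−θ₃)].
Numerator sine = +0.95319; denominator sine = +0.99664.
Result = 0.0652·19.9·(+0.95319) / (0.1969·(+0.99664)) = +6.3012 rad/s; magnitude 6.3012 rad/s.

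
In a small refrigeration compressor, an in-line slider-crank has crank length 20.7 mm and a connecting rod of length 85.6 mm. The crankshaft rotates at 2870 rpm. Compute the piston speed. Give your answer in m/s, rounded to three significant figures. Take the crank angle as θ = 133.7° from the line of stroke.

3.73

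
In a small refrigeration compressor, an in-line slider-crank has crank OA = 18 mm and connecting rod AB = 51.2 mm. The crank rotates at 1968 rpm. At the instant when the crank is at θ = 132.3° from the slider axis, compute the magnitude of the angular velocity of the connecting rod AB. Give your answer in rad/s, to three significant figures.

ω = 206.1 rad/s (converted from 1968 rpm).
The rod makes angle φ with the slider axis where L sinφ = r sinθ; differentiating, L cosφ·φ̇ = r ω cosθ.
L cosφ = √(L² − r² sin²θ) = 0.049439 m.
|ω_rod| = r ω |cosθ| / √(L² − r² sin²θ) = 0.018·206.1·0.67301/0.049439 = 50.499 rad/s.

50.5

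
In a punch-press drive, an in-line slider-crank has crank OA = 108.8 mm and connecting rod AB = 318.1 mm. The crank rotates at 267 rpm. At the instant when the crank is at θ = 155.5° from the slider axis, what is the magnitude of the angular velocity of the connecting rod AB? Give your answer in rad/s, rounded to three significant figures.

8.79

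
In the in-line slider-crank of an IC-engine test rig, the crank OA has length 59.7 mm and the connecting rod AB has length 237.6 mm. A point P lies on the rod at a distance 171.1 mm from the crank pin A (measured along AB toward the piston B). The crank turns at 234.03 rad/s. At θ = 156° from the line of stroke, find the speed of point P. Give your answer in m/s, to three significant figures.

ω = 234 rad/s.  Crank-pin speed |V_A| = rω = 13.972 m/s, perpendicular to OA.
Rod angle: sinφ = −(r/L) sinθ ⇒ φ = -5.866°; ω_rod = −rω cosθ/√(L²−r²sin²θ) = +54.002 rad/s.
V_P = V_A + ω_rod × AP, with AP = 0.1711 m along the rod.
Components: V_Px = −rω sinθ − a·ω_rod·sinφ = -4.7385 m/s;  V_Py = rω cosθ + a·ω_rod·cosφ = -3.5723 m/s.
|V_P| = √(V_Px² + V_Py²) = 5.9342 m/s.

5.93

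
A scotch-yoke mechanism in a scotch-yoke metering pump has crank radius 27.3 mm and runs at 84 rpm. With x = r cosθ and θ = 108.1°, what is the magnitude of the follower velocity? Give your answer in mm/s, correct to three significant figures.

ω = 8.796 rad/s (from 84 rpm).
x = r cosθ ⇒ ẋ = −rω sinθ.
|v| = rω|sinθ| = 0.0273·8.796·|sin 108.1°| = 0.22826 m/s = 228.26 mm/s.

228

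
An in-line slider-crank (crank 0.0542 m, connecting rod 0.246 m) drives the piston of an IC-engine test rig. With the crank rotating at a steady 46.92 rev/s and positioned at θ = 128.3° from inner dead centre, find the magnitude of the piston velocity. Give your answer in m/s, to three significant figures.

ω = 2π·46.9 = 294.8 rad/s
For an in-line slider-crank, x = r cosθ + √(L² − r² sin²θ), so v = −rω sinθ·[1 + r cosθ/√(L² − r² sin²θ)].
With r = 0.0542 m, L = 0.246 m, θ = 128.3°: √(L² − r² sin²θ) = 0.24229 m.
v = −0.0542·294.8·0.78478·[1 + 0.0542·-0.61978/0.24229] = -10.801 m/s.
|v| = 10.801 m/s.

10.8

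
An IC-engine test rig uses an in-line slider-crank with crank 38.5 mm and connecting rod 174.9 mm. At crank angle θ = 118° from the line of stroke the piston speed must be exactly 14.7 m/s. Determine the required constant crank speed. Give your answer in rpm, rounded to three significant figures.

For an in-line slider-crank, |v_piston| = rω|sinθ|·[1 + r cosθ/√(L² − r² sin²θ)].
With r = 0.0385 m, L = 0.1749 m, θ = 118°: the bracketed kinematic factor |dx/dθ| = 0.030412 m.
ω = v/|dx/dθ| = 14.7/0.030412 = 483.36 rad/s.
N = 60ω/(2π) = 4615.7 rpm.

4620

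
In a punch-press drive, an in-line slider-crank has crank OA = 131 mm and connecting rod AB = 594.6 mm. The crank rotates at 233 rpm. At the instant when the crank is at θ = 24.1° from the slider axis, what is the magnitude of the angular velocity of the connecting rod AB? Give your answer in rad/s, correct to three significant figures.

4.93

ω = 24.4 rad/s (converted from 233 rpm).
The rod makes angle φ with the slider axis where L sinφ = r sinθ; differentiating, L cosφ·φ̇ = r ω cosθ.
L cosφ = √(L² − r² sin²θ) = 0.59219 m.
|ω_rod| = r ω |cosθ| / √(L² − r² sin²θ) = 0.131·24.4·0.91283/0.59219 = 4.9271 rad/s.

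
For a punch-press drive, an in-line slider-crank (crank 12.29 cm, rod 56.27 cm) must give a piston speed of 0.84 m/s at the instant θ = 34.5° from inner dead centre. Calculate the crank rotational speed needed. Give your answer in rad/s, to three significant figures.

10.2

For an in-line slider-crank, |v_piston| = rω|sinθ|·[1 + r cosθ/√(L² − r² sin²θ)].
With r = 0.1229 m, L = 0.5627 m, θ = 34.5°: the bracketed kinematic factor |dx/dθ| = 0.082238 m.
ω = v/|dx/dθ| = 0.84/0.082238 = 10.214 rad/s.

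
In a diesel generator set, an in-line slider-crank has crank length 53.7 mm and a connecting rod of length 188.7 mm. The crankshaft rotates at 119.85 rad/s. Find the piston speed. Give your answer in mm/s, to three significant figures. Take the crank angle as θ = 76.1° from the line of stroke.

6690

ω = 119.8 rad/s
For an in-line slider-crank, x = r cosθ + √(L² − r² sin²θ), so v = −rω sinθ·[1 + r cosθ/√(L² − r² sin²θ)].
With r = 0.0537 m, L = 0.1887 m, θ = 76.1°: √(L² − r² sin²θ) = 0.18136 m.
v = −0.0537·119.8·0.97072·[1 + 0.0537·0.24023/0.18136] = -6.6919 m/s.
|v| = 6.6919 m/s = 6691.9 mm/s.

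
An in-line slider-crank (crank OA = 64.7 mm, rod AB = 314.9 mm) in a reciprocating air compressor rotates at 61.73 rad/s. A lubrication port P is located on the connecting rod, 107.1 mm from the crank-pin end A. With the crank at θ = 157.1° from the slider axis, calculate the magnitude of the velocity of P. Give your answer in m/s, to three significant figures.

2.83

ω = 61.73 rad/s.  Crank-pin speed |V_A| = rω = 3.9939 m/s, perpendicular to OA.
Rod angle: sinφ = −(r/L) sinθ ⇒ φ = -4.586°; ω_rod = −rω cosθ/√(L²−r²sin²θ) = +11.721 rad/s.
V_P = V_A + ω_rod × AP, with AP = 0.1071 m along the rod.
Components: V_Px = −rω sinθ − a·ω_rod·sinφ = -1.4538 m/s;  V_Py = rω cosθ + a·ω_rod·cosφ = -2.4278 m/s.
|V_P| = √(V_Px² + V_Py²) = 2.8298 m/s.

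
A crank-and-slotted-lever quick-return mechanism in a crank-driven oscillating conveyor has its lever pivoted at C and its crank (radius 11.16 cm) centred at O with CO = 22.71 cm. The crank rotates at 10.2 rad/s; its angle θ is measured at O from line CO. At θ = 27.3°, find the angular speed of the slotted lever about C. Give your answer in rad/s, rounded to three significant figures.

ω = 10.2 rad/s
Crank pin A relative to C: A = (d + r cosθ, r sinθ); lever angle φ = atan2(r sinθ, d + r cosθ).
Differentiating tanφ: φ̇ = rω(d cosθ + r)/(d² + r² + 2dr cosθ).
d² + r² + 2dr cosθ = |CA|² = 0.109072 m²;  d cosθ + r = +0.3134 m.
|ω_lever| = |0.1116·10.2·+0.3134| / 0.109072 = 3.2708 rad/s.

3.27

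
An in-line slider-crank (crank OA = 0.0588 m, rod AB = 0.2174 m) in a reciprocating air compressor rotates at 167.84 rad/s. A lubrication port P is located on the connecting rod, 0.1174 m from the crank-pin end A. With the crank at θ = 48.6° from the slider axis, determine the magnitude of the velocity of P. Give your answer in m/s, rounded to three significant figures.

8.67

ω = 167.8 rad/s.  Crank-pin speed |V_A| = rω = 9.869 m/s, perpendicular to OA.
Rod angle: sinφ = −(r/L) sinθ ⇒ φ = -11.706°; ω_rod = −rω cosθ/√(L²−r²sin²θ) = -30.658 rad/s.
V_P = V_A + ω_rod × AP, with AP = 0.1174 m along the rod.
Components: V_Px = −rω sinθ − a·ω_rod·sinφ = -8.1331 m/s;  V_Py = rω cosθ + a·ω_rod·cosφ = +3.0021 m/s.
|V_P| = √(V_Px² + V_Py²) = 8.6694 m/s.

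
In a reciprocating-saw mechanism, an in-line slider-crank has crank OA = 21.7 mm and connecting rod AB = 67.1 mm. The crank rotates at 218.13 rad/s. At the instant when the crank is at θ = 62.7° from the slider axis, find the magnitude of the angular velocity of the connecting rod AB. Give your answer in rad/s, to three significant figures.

33.8

ω = 218.1 rad/s
The rod makes angle φ with the slider axis where L sinφ = r sinθ; differentiating, L cosφ·φ̇ = r ω cosθ.
L cosφ = √(L² − r² sin²θ) = 0.06427 m.
|ω_rod| = r ω |cosθ| / √(L² − r² sin²θ) = 0.0217·218.1·0.45865/0.06427 = 33.779 rad/s.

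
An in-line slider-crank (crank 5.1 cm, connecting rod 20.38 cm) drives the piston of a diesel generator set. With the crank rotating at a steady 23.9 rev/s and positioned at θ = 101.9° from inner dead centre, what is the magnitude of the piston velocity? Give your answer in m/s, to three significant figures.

7.10

ω = 2π·23.9 = 150.2 rad/s
For an in-line slider-crank, x = r cosθ + √(L² − r² sin²θ), so v = −rω sinθ·[1 + r cosθ/√(L² − r² sin²θ)].
With r = 0.051 m, L = 0.2038 m, θ = 101.9°: √(L² − r² sin²θ) = 0.1976 m.
v = −0.051·150.2·0.97851·[1 + 0.051·-0.20620/0.1976] = -7.0951 m/s.
|v| = 7.0951 m/s.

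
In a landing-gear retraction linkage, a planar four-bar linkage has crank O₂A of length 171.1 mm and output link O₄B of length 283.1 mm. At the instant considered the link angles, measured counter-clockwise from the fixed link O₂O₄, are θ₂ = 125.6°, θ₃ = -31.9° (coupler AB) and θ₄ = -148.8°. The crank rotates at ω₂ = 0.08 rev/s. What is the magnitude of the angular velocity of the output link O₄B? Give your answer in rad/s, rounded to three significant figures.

0.130

ω₂ = 0.5027 rad/s (from 0.08 rev/s).
Differentiating the loop-closure r₂e^{iθ₂}+r₃e^{iθ₃}=r₁+r₄e^{iθ₄} gives r₂ω₂e^{iθ₂}+r₃ω₃e^{iθ₃}=r₄ω₄e^{iθ₄}.
Eliminating the other unknown: ω₄ = r₂ω₂ sin(θ₂−θ₃) / [r₄ sin(θ₄−θ₃)].
Numerator sine = +0.38268; denominator sine = -0.89180.
Result = 0.1711·0.5027·(+0.38268) / (0.2831·(-0.89180)) = -0.13036 rad/s; magnitude 0.13036 rad/s.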